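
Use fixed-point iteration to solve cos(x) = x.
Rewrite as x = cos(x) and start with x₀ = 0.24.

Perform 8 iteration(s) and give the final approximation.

Equation: cos(x) = x
Fixed-point form: x = cos(x)
x₀ = 0.24

x_1 = g(0.240000) = 0.971338
x_2 = g(0.971338) = 0.564195
x_3 = g(0.564195) = 0.845019
x_4 = g(0.845019) = 0.663717
x_5 = g(0.663717) = 0.787708
x_6 = g(0.787708) = 0.705472
x_7 = g(0.705472) = 0.761306
x_8 = g(0.761306) = 0.723936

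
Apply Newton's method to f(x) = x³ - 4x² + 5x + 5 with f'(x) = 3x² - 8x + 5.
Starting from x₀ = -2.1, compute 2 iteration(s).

f(x) = x³ - 4x² + 5x + 5
f'(x) = 3x² - 8x + 5
x₀ = -2.1

Newton-Raphson formula: x_{n+1} = x_n - f(x_n)/f'(x_n)

Iteration 1:
  f(-2.100000) = -32.401000
  f'(-2.100000) = 35.030000
  x_1 = -2.100000 - (-32.401000)/35.030000 = -1.175050
Iteration 2:
  f(-1.175050) = -8.020661
  f'(-1.175050) = 18.542627
  x_2 = -1.175050 - (-8.020661)/18.542627 = -0.742497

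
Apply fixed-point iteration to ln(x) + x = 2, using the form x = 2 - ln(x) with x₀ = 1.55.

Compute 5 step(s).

Equation: ln(x) + x = 2
Fixed-point form: x = 2 - ln(x)
x₀ = 1.55

x_1 = g(1.550000) = 1.561745
x_2 = g(1.561745) = 1.554196
x_3 = g(1.554196) = 1.559042
x_4 = g(1.559042) = 1.555929
x_5 = g(1.555929) = 1.557927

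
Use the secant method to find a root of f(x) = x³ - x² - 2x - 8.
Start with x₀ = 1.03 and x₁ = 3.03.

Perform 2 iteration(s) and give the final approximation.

f(x) = x³ - x² - 2x - 8
x₀ = 1.03, x₁ = 3.03

Secant formula: x_{n+1} = x_n - f(x_n)(x_n - x_{n-1})/(f(x_n) - f(x_{n-1}))

Iteration 1:
  f(1.030000) = -10.028173
  f(3.030000) = 4.577227
  x_2 = 3.030000 - 4.577227×(3.030000 - 1.030000)/(4.577227 - (-10.028173))
       = 2.403214
Iteration 2:
  f(3.030000) = 4.577227
  f(2.403214) = -4.702249
  x_3 = 2.403214 - (-4.702249)×(2.403214 - 3.030000)/(-4.702249 - 4.577227)
       = 2.720830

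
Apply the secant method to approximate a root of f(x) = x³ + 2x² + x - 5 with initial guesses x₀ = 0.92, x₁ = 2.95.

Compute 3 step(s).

f(x) = x³ + 2x² + x - 5
x₀ = 0.92, x₁ = 2.95

Secant formula: x_{n+1} = x_n - f(x_n)(x_n - x_{n-1})/(f(x_n) - f(x_{n-1}))

Iteration 1:
  f(0.920000) = -1.608512
  f(2.950000) = 41.027375
  x_2 = 2.950000 - 41.027375×(2.950000 - 0.920000)/(41.027375 - (-1.608512))
       = 0.996585
Iteration 2:
  f(2.950000) = 41.027375
  f(0.996585) = -1.027260
  x_3 = 0.996585 - (-1.027260)×(0.996585 - 2.950000)/(-1.027260 - 41.027375)
       = 1.044301
Iteration 3:
  f(0.996585) = -1.027260
  f(1.044301) = -0.635693
  x_4 = 1.044301 - (-0.635693)×(1.044301 - 0.996585)/(-0.635693 - (-1.027260))
       = 1.121765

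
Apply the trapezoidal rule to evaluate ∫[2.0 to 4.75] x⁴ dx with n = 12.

f(x) = x⁴
a = 2.0, b = 4.75, n = 12
h = (b - a)/n = 0.229167

Trapezoidal rule: (h/2)[f(x₀) + 2f(x₁) + 2f(x₂) + ... + f(xₙ)]

x_0 = 2.0000, f(x_0) = 16.000000, coefficient = 1
x_1 = 2.2292, f(x_1) = 24.692790, coefficient = 2
x_2 = 2.4583, f(x_2) = 36.522717, coefficient = 2
x_3 = 2.6875, f(x_3) = 52.166763, coefficient = 2
x_4 = 2.9167, f(x_4) = 72.368104, coefficient = 2
x_5 = 3.1458, f(x_5) = 97.936108, coefficient = 2
x_6 = 3.3750, f(x_6) = 129.746338, coefficient = 2
x_7 = 3.6042, f(x_7) = 168.740551, coefficient = 2
x_8 = 3.8333, f(x_8) = 215.926698, coefficient = 2
x_9 = 4.0625, f(x_9) = 272.378922, coefficient = 2
x_10 = 4.2917, f(x_10) = 339.237561, coefficient = 2
x_11 = 4.5208, f(x_11) = 417.709147, coefficient = 2
x_12 = 4.7500, f(x_12) = 509.066406, coefficient = 1

I ≈ (0.229167/2) × 4179.917802 = 478.948915
Exact value: 477.213086
Error: 1.735829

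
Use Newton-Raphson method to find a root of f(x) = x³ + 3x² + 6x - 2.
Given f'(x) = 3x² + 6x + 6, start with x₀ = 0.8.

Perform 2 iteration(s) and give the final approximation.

f(x) = x³ + 3x² + 6x - 2
f'(x) = 3x² + 6x + 6
x₀ = 0.8

Newton-Raphson formula: x_{n+1} = x_n - f(x_n)/f'(x_n)

Iteration 1:
  f(0.800000) = 5.232000
  f'(0.800000) = 12.720000
  x_1 = 0.800000 - 5.232000/12.720000 = 0.388679
Iteration 2:
  f(0.388679) = 0.844009
  f'(0.388679) = 8.785290
  x_2 = 0.388679 - 0.844009/8.785290 = 0.292609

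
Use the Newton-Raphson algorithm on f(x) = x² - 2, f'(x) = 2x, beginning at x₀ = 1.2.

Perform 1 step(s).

f(x) = x² - 2
f'(x) = 2x
x₀ = 1.2

Newton-Raphson formula: x_{n+1} = x_n - f(x_n)/f'(x_n)

Iteration 1:
  f(1.200000) = -0.560000
  f'(1.200000) = 2.400000
  x_1 = 1.200000 - (-0.560000)/2.400000 = 1.433333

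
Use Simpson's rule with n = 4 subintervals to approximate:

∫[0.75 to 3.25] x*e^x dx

f(x) = x*e^x
a = 0.75, b = 3.25, n = 4
h = (b - a)/n = 0.625000

Simpson's rule: (h/3)[f(x₀) + 4f(x₁) + 2f(x₂) + ... + f(xₙ)]

x_0 = 0.7500, f(x_0) = 1.587750, coefficient = 1
x_1 = 1.3750, f(x_1) = 5.438230, coefficient = 4
x_2 = 2.0000, f(x_2) = 14.778112, coefficient = 2
x_3 = 2.6250, f(x_3) = 36.237007, coefficient = 4
x_4 = 3.2500, f(x_4) = 83.818605, coefficient = 1

I ≈ (0.625000/3) × 281.663530 = 58.679902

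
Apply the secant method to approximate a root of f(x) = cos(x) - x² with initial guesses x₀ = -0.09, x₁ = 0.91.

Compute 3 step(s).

f(x) = cos(x) - x²
x₀ = -0.09, x₁ = 0.91

Secant formula: x_{n+1} = x_n - f(x_n)(x_n - x_{n-1})/(f(x_n) - f(x_{n-1}))

Iteration 1:
  f(-0.090000) = 0.987853
  f(0.910000) = -0.214354
  x_2 = 0.910000 - (-0.214354)×(0.910000 - (-0.090000))/(-0.214354 - 0.987853)
       = 0.731699
Iteration 2:
  f(0.910000) = -0.214354
  f(0.731699) = 0.208656
  x_3 = 0.731699 - 0.208656×(0.731699 - 0.910000)/(0.208656 - (-0.214354))
       = 0.819649
Iteration 3:
  f(0.731699) = 0.208656
  f(0.819649) = 0.010654
  x_4 = 0.819649 - 0.010654×(0.819649 - 0.731699)/(0.010654 - 0.208656)
       = 0.824381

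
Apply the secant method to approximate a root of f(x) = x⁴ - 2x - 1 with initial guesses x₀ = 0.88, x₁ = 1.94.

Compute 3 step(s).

f(x) = x⁴ - 2x - 1
x₀ = 0.88, x₁ = 1.94

Secant formula: x_{n+1} = x_n - f(x_n)(x_n - x_{n-1})/(f(x_n) - f(x_{n-1}))

Iteration 1:
  f(0.880000) = -2.160305
  f(1.940000) = 9.284685
  x_2 = 1.940000 - 9.284685×(1.940000 - 0.880000)/(9.284685 - (-2.160305))
       = 1.080081
Iteration 2:
  f(1.940000) = 9.284685
  f(1.080081) = -1.799265
  x_3 = 1.080081 - (-1.799265)×(1.080081 - 1.940000)/(-1.799265 - 9.284685)
       = 1.219672
Iteration 3:
  f(1.080081) = -1.799265
  f(1.219672) = -1.226390
  x_4 = 1.219672 - (-1.226390)×(1.219672 - 1.080081)/(-1.226390 - (-1.799265))
       = 1.518504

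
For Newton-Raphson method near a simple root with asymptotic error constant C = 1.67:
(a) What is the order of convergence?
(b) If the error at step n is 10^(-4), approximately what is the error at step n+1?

(a) Newton-Raphson has quadratic (order 2) convergence near simple roots.
    This means |e_{n+1}| ≈ C|e_n|².

(b) With |e_n| = 10^(-4) and C = 1.67:
    |e_{n+1}| ≈ 1.67 × (10^(-4))² = 1.67 × 10^(-8)

(a) 2 (quadratic); (b) |e_{n+1}| ≈ 1.670e-08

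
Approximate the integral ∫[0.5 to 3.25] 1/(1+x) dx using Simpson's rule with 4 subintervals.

f(x) = 1/(1+x)
a = 0.5, b = 3.25, n = 4
h = (b - a)/n = 0.687500

Simpson's rule: (h/3)[f(x₀) + 4f(x₁) + 2f(x₂) + ... + f(xₙ)]

x_0 = 0.5000, f(x_0) = 0.666667, coefficient = 1
x_1 = 1.1875, f(x_1) = 0.457143, coefficient = 4
x_2 = 1.8750, f(x_2) = 0.347826, coefficient = 2
x_3 = 2.5625, f(x_3) = 0.280702, coefficient = 4
x_4 = 3.2500, f(x_4) = 0.235294, coefficient = 1

I ≈ (0.687500/3) × 4.548991 = 1.042477
Exact value: 1.041454
Error: 0.001023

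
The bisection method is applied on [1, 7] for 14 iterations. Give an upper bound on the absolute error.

Bisection error bound: |error| ≤ (b-a)/2^n
|error| ≤ (7 - 1)/2^14 = 6/2^14
|error| ≤ 0.0003662109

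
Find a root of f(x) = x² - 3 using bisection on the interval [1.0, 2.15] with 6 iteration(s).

f(x) = x² - 3
Initial interval: [1.0, 2.15]

Iteration 1:
  c_1 = (1.000000 + 2.150000)/2 = 1.575000
  f(c_1) = f(1.575000) = -0.519375
  f(a) × f(c) ≥ 0, new interval: [1.575000, 2.150000]
Iteration 2:
  c_2 = (1.575000 + 2.150000)/2 = 1.862500
  f(c_2) = f(1.862500) = 0.468906
  f(a) × f(c) < 0, new interval: [1.575000, 1.862500]
Iteration 3:
  c_3 = (1.575000 + 1.862500)/2 = 1.718750
  f(c_3) = f(1.718750) = -0.045898
  f(a) × f(c) ≥ 0, new interval: [1.718750, 1.862500]
Iteration 4:
  c_4 = (1.718750 + 1.862500)/2 = 1.790625
  f(c_4) = f(1.790625) = 0.206338
  f(a) × f(c) < 0, new interval: [1.718750, 1.790625]
Iteration 5:
  c_5 = (1.718750 + 1.790625)/2 = 1.754687
  f(c_5) = f(1.754687) = 0.078928
  f(a) × f(c) < 0, new interval: [1.718750, 1.754687]
Iteration 6:
  c_6 = (1.718750 + 1.754687)/2 = 1.736719
  f(c_6) = f(1.736719) = 0.016192
  f(a) × f(c) < 0, new interval: [1.718750, 1.736719]

After 6 iteration(s), the approximation is c_6 = 1.736719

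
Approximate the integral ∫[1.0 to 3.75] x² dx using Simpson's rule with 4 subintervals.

f(x) = x²
a = 1.0, b = 3.75, n = 4
h = (b - a)/n = 0.687500

Simpson's rule: (h/3)[f(x₀) + 4f(x₁) + 2f(x₂) + ... + f(xₙ)]

x_0 = 1.0000, f(x_0) = 1.000000, coefficient = 1
x_1 = 1.6875, f(x_1) = 2.847656, coefficient = 4
x_2 = 2.3750, f(x_2) = 5.640625, coefficient = 2
x_3 = 3.0625, f(x_3) = 9.378906, coefficient = 4
x_4 = 3.7500, f(x_4) = 14.062500, coefficient = 1

I ≈ (0.687500/3) × 75.250000 = 17.244792
Exact value: 17.244792
Error: 0.000000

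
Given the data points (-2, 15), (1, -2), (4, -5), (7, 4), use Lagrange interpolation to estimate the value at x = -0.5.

Lagrange interpolation formula:
P(x) = Σ yᵢ × Lᵢ(x)
where Lᵢ(x) = Π_{j≠i} (x - xⱼ)/(xᵢ - xⱼ)

L_0(-0.5) = (-0.5 - 1)/(-2 - 1) × (-0.5 - 4)/(-2 - 4) × (-0.5 - 7)/(-2 - 7) = 0.312500
L_1(-0.5) = (-0.5 - (-2))/(1 - (-2)) × (-0.5 - 4)/(1 - 4) × (-0.5 - 7)/(1 - 7) = 0.937500
L_2(-0.5) = (-0.5 - (-2))/(4 - (-2)) × (-0.5 - 1)/(4 - 1) × (-0.5 - 7)/(4 - 7) = -0.312500
L_3(-0.5) = (-0.5 - (-2))/(7 - (-2)) × (-0.5 - 1)/(7 - 1) × (-0.5 - 4)/(7 - 4) = 0.062500

P(-0.5) = 15×L_0(-0.5) + (-2)×L_1(-0.5) + (-5)×L_2(-0.5) + 4×L_3(-0.5)
P(-0.5) = 4.625000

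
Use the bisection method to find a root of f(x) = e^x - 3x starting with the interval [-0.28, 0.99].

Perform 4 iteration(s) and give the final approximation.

f(x) = e^x - 3x
Initial interval: [-0.28, 0.99]

Iteration 1:
  c_1 = (-0.280000 + 0.990000)/2 = 0.355000
  f(c_1) = f(0.355000) = 0.361181
  f(a) × f(c) ≥ 0, new interval: [0.355000, 0.990000]
Iteration 2:
  c_2 = (0.355000 + 0.990000)/2 = 0.672500
  f(c_2) = f(0.672500) = -0.058371
  f(a) × f(c) < 0, new interval: [0.355000, 0.672500]
Iteration 3:
  c_3 = (0.355000 + 0.672500)/2 = 0.513750
  f(c_3) = f(0.513750) = 0.130298
  f(a) × f(c) ≥ 0, new interval: [0.513750, 0.672500]
Iteration 4:
  c_4 = (0.513750 + 0.672500)/2 = 0.593125
  f(c_4) = f(0.593125) = 0.030260
  f(a) × f(c) ≥ 0, new interval: [0.593125, 0.672500]

After 4 iteration(s), the approximation is c_4 = 0.593125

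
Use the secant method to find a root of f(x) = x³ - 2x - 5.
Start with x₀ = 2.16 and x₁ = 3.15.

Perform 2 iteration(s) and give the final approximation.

f(x) = x³ - 2x - 5
x₀ = 2.16, x₁ = 3.15

Secant formula: x_{n+1} = x_n - f(x_n)(x_n - x_{n-1})/(f(x_n) - f(x_{n-1}))

Iteration 1:
  f(2.160000) = 0.757696
  f(3.150000) = 19.955875
  x_2 = 3.150000 - 19.955875×(3.150000 - 2.160000)/(19.955875 - 0.757696)
       = 2.120928
Iteration 2:
  f(3.150000) = 19.955875
  f(2.120928) = 0.298785
  x_3 = 2.120928 - 0.298785×(2.120928 - 3.150000)/(0.298785 - 19.955875)
       = 2.105286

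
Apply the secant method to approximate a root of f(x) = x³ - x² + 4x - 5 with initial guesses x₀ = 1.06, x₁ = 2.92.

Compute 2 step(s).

f(x) = x³ - x² + 4x - 5
x₀ = 1.06, x₁ = 2.92

Secant formula: x_{n+1} = x_n - f(x_n)(x_n - x_{n-1})/(f(x_n) - f(x_{n-1}))

Iteration 1:
  f(1.060000) = -0.692584
  f(2.920000) = 23.050688
  x_2 = 2.920000 - 23.050688×(2.920000 - 1.060000)/(23.050688 - (-0.692584))
       = 1.114256
Iteration 2:
  f(2.920000) = 23.050688
  f(1.114256) = -0.401122
  x_3 = 1.114256 - (-0.401122)×(1.114256 - 2.920000)/(-0.401122 - 23.050688)
       = 1.145141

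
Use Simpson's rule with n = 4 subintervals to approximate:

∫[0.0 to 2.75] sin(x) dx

f(x) = sin(x)
a = 0.0, b = 2.75, n = 4
h = (b - a)/n = 0.687500

Simpson's rule: (h/3)[f(x₀) + 4f(x₁) + 2f(x₂) + ... + f(xₙ)]

x_0 = 0.0000, f(x_0) = 0.000000, coefficient = 1
x_1 = 0.6875, f(x_1) = 0.634607, coefficient = 4
x_2 = 1.3750, f(x_2) = 0.980893, coefficient = 2
x_3 = 2.0625, f(x_3) = 0.881530, coefficient = 4
x_4 = 2.7500, f(x_4) = 0.381661, coefficient = 1

I ≈ (0.687500/3) × 8.407995 = 1.926832
Exact value: 1.924302
Error: 0.002530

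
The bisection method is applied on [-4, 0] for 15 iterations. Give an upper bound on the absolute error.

Bisection error bound: |error| ≤ (b-a)/2^n
|error| ≤ (0 - (-4))/2^15 = 4/2^15
|error| ≤ 0.0001220703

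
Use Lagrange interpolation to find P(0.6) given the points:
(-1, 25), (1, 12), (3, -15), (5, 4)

Lagrange interpolation formula:
P(x) = Σ yᵢ × Lᵢ(x)
where Lᵢ(x) = Π_{j≠i} (x - xⱼ)/(xᵢ - xⱼ)

L_0(0.6) = (0.6 - 1)/(-1 - 1) × (0.6 - 3)/(-1 - 3) × (0.6 - 5)/(-1 - 5) = 0.088000
L_1(0.6) = (0.6 - (-1))/(1 - (-1)) × (0.6 - 3)/(1 - 3) × (0.6 - 5)/(1 - 5) = 1.056000
L_2(0.6) = (0.6 - (-1))/(3 - (-1)) × (0.6 - 1)/(3 - 1) × (0.6 - 5)/(3 - 5) = -0.176000
L_3(0.6) = (0.6 - (-1))/(5 - (-1)) × (0.6 - 1)/(5 - 1) × (0.6 - 3)/(5 - 3) = 0.032000

P(0.6) = 25×L_0(0.6) + 12×L_1(0.6) + (-15)×L_2(0.6) + 4×L_3(0.6)
P(0.6) = 17.640000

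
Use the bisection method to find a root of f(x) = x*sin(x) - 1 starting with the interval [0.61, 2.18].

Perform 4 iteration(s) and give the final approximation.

f(x) = x*sin(x) - 1
Initial interval: [0.61, 2.18]

Iteration 1:
  c_1 = (0.610000 + 2.180000)/2 = 1.395000
  f(c_1) = f(1.395000) = 0.373500
  f(a) × f(c) < 0, new interval: [0.610000, 1.395000]
Iteration 2:
  c_2 = (0.610000 + 1.395000)/2 = 1.002500
  f(c_2) = f(1.002500) = -0.155074
  f(a) × f(c) ≥ 0, new interval: [1.002500, 1.395000]
Iteration 3:
  c_3 = (1.002500 + 1.395000)/2 = 1.198750
  f(c_3) = f(1.198750) = 0.116738
  f(a) × f(c) < 0, new interval: [1.002500, 1.198750]
Iteration 4:
  c_4 = (1.002500 + 1.198750)/2 = 1.100625
  f(c_4) = f(1.100625) = -0.018803
  f(a) × f(c) ≥ 0, new interval: [1.100625, 1.198750]

After 4 iteration(s), the approximation is c_4 = 1.100625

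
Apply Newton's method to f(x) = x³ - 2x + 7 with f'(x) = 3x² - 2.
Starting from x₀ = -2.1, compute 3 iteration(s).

f(x) = x³ - 2x + 7
f'(x) = 3x² - 2
x₀ = -2.1

Newton-Raphson formula: x_{n+1} = x_n - f(x_n)/f'(x_n)

Iteration 1:
  f(-2.100000) = 1.939000
  f'(-2.100000) = 11.230000
  x_1 = -2.100000 - 1.939000/11.230000 = -2.272663
Iteration 2:
  f(-2.272663) = -0.192965
  f'(-2.272663) = 13.494985
  x_2 = -2.272663 - (-0.192965)/13.494985 = -2.258363
Iteration 3:
  f(-2.258363) = -0.001391
  f'(-2.258363) = 13.300617
  x_3 = -2.258363 - (-0.001391)/13.300617 = -2.258259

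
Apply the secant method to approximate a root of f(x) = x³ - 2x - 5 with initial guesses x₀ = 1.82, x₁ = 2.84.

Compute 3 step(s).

f(x) = x³ - 2x - 5
x₀ = 1.82, x₁ = 2.84

Secant formula: x_{n+1} = x_n - f(x_n)(x_n - x_{n-1})/(f(x_n) - f(x_{n-1}))

Iteration 1:
  f(1.820000) = -2.611432
  f(2.840000) = 12.226304
  x_2 = 2.840000 - 12.226304×(2.840000 - 1.820000)/(12.226304 - (-2.611432))
       = 1.999519
Iteration 2:
  f(2.840000) = 12.226304
  f(1.999519) = -1.004805
  x_3 = 1.999519 - (-1.004805)×(1.999519 - 2.840000)/(-1.004805 - 12.226304)
       = 2.063348
Iteration 3:
  f(1.999519) = -1.004805
  f(2.063348) = -0.342192
  x_4 = 2.063348 - (-0.342192)×(2.063348 - 1.999519)/(-0.342192 - (-1.004805))
       = 2.096310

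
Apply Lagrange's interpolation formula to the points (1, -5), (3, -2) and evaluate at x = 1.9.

Lagrange interpolation formula:
P(x) = Σ yᵢ × Lᵢ(x)
where Lᵢ(x) = Π_{j≠i} (x - xⱼ)/(xᵢ - xⱼ)

L_0(1.9) = (1.9 - 3)/(1 - 3) = 0.550000
L_1(1.9) = (1.9 - 1)/(3 - 1) = 0.450000

P(1.9) = (-5)×L_0(1.9) + (-2)×L_1(1.9)
P(1.9) = -3.650000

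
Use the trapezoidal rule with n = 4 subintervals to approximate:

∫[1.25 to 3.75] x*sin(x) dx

f(x) = x*sin(x)
a = 1.25, b = 3.75, n = 4
h = (b - a)/n = 0.625000

Trapezoidal rule: (h/2)[f(x₀) + 2f(x₁) + 2f(x₂) + ... + f(xₙ)]

x_0 = 1.2500, f(x_0) = 1.186231, coefficient = 1
x_1 = 1.8750, f(x_1) = 1.788911, coefficient = 2
x_2 = 2.5000, f(x_2) = 1.496180, coefficient = 2
x_3 = 3.1250, f(x_3) = 0.051850, coefficient = 2
x_4 = 3.7500, f(x_4) = -2.143355, coefficient = 1

I ≈ (0.625000/2) × 5.716758 = 1.786487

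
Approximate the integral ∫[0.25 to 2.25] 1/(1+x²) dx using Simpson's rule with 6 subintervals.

f(x) = 1/(1+x²)
a = 0.25, b = 2.25, n = 6
h = (b - a)/n = 0.333333

Simpson's rule: (h/3)[f(x₀) + 4f(x₁) + 2f(x₂) + ... + f(xₙ)]

x_0 = 0.2500, f(x_0) = 0.941176, coefficient = 1
x_1 = 0.5833, f(x_1) = 0.746114, coefficient = 4
x_2 = 0.9167, f(x_2) = 0.543396, coefficient = 2
x_3 = 1.2500, f(x_3) = 0.390244, coefficient = 4
x_4 = 1.5833, f(x_4) = 0.285149, coefficient = 2
x_5 = 1.9167, f(x_5) = 0.213967, coefficient = 4
x_6 = 2.2500, f(x_6) = 0.164948, coefficient = 1

I ≈ (0.333333/3) × 8.164515 = 0.907168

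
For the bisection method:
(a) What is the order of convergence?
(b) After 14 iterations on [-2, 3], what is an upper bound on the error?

(a) Bisection has linear (order 1) convergence; the error is halved each step.

(b) Error bound = (b-a)/2^n = (3 - (-2))/2^{14}
    = 5/2^{14}

(a) 1 (linear); (b) error ≤ 3.05e-04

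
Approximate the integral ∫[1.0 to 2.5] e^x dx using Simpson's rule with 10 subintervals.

f(x) = e^x
a = 1.0, b = 2.5, n = 10
h = (b - a)/n = 0.150000

Simpson's rule: (h/3)[f(x₀) + 4f(x₁) + 2f(x₂) + ... + f(xₙ)]

x_0 = 1.0000, f(x_0) = 2.718282, coefficient = 1
x_1 = 1.1500, f(x_1) = 3.158193, coefficient = 4
x_2 = 1.3000, f(x_2) = 3.669297, coefficient = 2
x_3 = 1.4500, f(x_3) = 4.263115, coefficient = 4
x_4 = 1.6000, f(x_4) = 4.953032, coefficient = 2
x_5 = 1.7500, f(x_5) = 5.754603, coefficient = 4
x_6 = 1.9000, f(x_6) = 6.685894, coefficient = 2
x_7 = 2.0500, f(x_7) = 7.767901, coefficient = 4
x_8 = 2.2000, f(x_8) = 9.025013, coefficient = 2
x_9 = 2.3500, f(x_9) = 10.485570, coefficient = 4
x_10 = 2.5000, f(x_10) = 12.182494, coefficient = 1

I ≈ (0.150000/3) × 189.284774 = 9.464239
Exact value: 9.464212
Error: 0.000027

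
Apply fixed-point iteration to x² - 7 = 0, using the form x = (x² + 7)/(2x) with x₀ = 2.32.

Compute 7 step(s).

Equation: x² - 7 = 0
Fixed-point form: x = (x² + 7)/(2x)
x₀ = 2.32

x_1 = g(2.320000) = 2.668621
x_2 = g(2.668621) = 2.645849
x_3 = g(2.645849) = 2.645751
x_4 = g(2.645751) = 2.645751
x_5 = g(2.645751) = 2.645751
x_6 = g(2.645751) = 2.645751
x_7 = g(2.645751) = 2.645751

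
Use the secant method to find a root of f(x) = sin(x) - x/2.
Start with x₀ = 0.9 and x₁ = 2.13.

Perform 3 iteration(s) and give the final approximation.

f(x) = sin(x) - x/2
x₀ = 0.9, x₁ = 2.13

Secant formula: x_{n+1} = x_n - f(x_n)(x_n - x_{n-1})/(f(x_n) - f(x_{n-1}))

Iteration 1:
  f(0.900000) = 0.333327
  f(2.130000) = -0.217322
  x_2 = 2.130000 - (-0.217322)×(2.130000 - 0.900000)/(-0.217322 - 0.333327)
       = 1.644562
Iteration 2:
  f(2.130000) = -0.217322
  f(1.644562) = 0.175000
  x_3 = 1.644562 - 0.175000×(1.644562 - 2.130000)/(0.175000 - (-0.217322))
       = 1.861097
Iteration 3:
  f(1.644562) = 0.175000
  f(1.861097) = 0.027609
  x_4 = 1.861097 - 0.027609×(1.861097 - 1.644562)/(0.027609 - 0.175000)
       = 1.901659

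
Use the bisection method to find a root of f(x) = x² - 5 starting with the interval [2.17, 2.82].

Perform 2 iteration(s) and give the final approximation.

f(x) = x² - 5
Initial interval: [2.17, 2.82]

Iteration 1:
  c_1 = (2.170000 + 2.820000)/2 = 2.495000
  f(c_1) = f(2.495000) = 1.225025
  f(a) × f(c) < 0, new interval: [2.170000, 2.495000]
Iteration 2:
  c_2 = (2.170000 + 2.495000)/2 = 2.332500
  f(c_2) = f(2.332500) = 0.440556
  f(a) × f(c) < 0, new interval: [2.170000, 2.332500]

After 2 iteration(s), the approximation is c_2 = 2.332500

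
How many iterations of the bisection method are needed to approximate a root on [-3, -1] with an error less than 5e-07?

We need (b-a)/2^n ≤ 5e-07
(-1 - (-3))/2^n ≤ 5e-07
2/2^n ≤ 5e-07
2^n ≥ 4000000
n ≥ log₂(4000000) = 21.93
n ≥ 22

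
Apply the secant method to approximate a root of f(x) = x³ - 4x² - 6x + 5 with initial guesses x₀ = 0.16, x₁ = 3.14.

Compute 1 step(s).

f(x) = x³ - 4x² - 6x + 5
x₀ = 0.16, x₁ = 3.14

Secant formula: x_{n+1} = x_n - f(x_n)(x_n - x_{n-1})/(f(x_n) - f(x_{n-1}))

Iteration 1:
  f(0.160000) = 3.941696
  f(3.140000) = -22.319256
  x_2 = 3.140000 - (-22.319256)×(3.140000 - 0.160000)/(-22.319256 - 3.941696)
       = 0.607290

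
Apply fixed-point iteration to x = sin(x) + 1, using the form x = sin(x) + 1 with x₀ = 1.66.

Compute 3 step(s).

Equation: x = sin(x) + 1
Fixed-point form: x = sin(x) + 1
x₀ = 1.66

x_1 = g(1.660000) = 1.996024
x_2 = g(1.996024) = 1.910945
x_3 = g(1.910945) = 1.942705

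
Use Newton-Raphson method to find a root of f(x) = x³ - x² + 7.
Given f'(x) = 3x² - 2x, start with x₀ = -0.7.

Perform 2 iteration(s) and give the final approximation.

f(x) = x³ - x² + 7
f'(x) = 3x² - 2x
x₀ = -0.7

Newton-Raphson formula: x_{n+1} = x_n - f(x_n)/f'(x_n)

Iteration 1:
  f(-0.700000) = 6.167000
  f'(-0.700000) = 2.870000
  x_1 = -0.700000 - 6.167000/2.870000 = -2.848780
Iteration 2:
  f(-2.848780) = -24.234972
  f'(-2.848780) = 30.044212
  x_2 = -2.848780 - (-24.234972)/30.044212 = -2.042137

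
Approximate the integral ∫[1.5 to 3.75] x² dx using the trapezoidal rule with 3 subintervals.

f(x) = x²
a = 1.5, b = 3.75, n = 3
h = (b - a)/n = 0.750000

Trapezoidal rule: (h/2)[f(x₀) + 2f(x₁) + 2f(x₂) + ... + f(xₙ)]

x_0 = 1.5000, f(x_0) = 2.250000, coefficient = 1
x_1 = 2.2500, f(x_1) = 5.062500, coefficient = 2
x_2 = 3.0000, f(x_2) = 9.000000, coefficient = 2
x_3 = 3.7500, f(x_3) = 14.062500, coefficient = 1

I ≈ (0.750000/2) × 44.437500 = 16.664062
Exact value: 16.453125
Error: 0.210938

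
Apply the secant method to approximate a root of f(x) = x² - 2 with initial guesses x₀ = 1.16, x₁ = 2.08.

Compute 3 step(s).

f(x) = x² - 2
x₀ = 1.16, x₁ = 2.08

Secant formula: x_{n+1} = x_n - f(x_n)(x_n - x_{n-1})/(f(x_n) - f(x_{n-1}))

Iteration 1:
  f(1.160000) = -0.654400
  f(2.080000) = 2.326400
  x_2 = 2.080000 - 2.326400×(2.080000 - 1.160000)/(2.326400 - (-0.654400))
       = 1.361975
Iteration 2:
  f(2.080000) = 2.326400
  f(1.361975) = -0.145023
  x_3 = 1.361975 - (-0.145023)×(1.361975 - 2.080000)/(-0.145023 - 2.326400)
       = 1.404109
Iteration 3:
  f(1.361975) = -0.145023
  f(1.404109) = -0.028478
  x_4 = 1.404109 - (-0.028478)×(1.404109 - 1.361975)/(-0.028478 - (-0.145023))
       = 1.414404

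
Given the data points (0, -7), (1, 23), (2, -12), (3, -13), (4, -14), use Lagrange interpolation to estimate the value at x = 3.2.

Lagrange interpolation formula:
P(x) = Σ yᵢ × Lᵢ(x)
where Lᵢ(x) = Π_{j≠i} (x - xⱼ)/(xᵢ - xⱼ)

L_0(3.2) = (3.2 - 1)/(0 - 1) × (3.2 - 2)/(0 - 2) × (3.2 - 3)/(0 - 3) × (3.2 - 4)/(0 - 4) = -0.017600
L_1(3.2) = (3.2 - 0)/(1 - 0) × (3.2 - 2)/(1 - 2) × (3.2 - 3)/(1 - 3) × (3.2 - 4)/(1 - 4) = 0.102400
L_2(3.2) = (3.2 - 0)/(2 - 0) × (3.2 - 1)/(2 - 1) × (3.2 - 3)/(2 - 3) × (3.2 - 4)/(2 - 4) = -0.281600
L_3(3.2) = (3.2 - 0)/(3 - 0) × (3.2 - 1)/(3 - 1) × (3.2 - 2)/(3 - 2) × (3.2 - 4)/(3 - 4) = 1.126400
L_4(3.2) = (3.2 - 0)/(4 - 0) × (3.2 - 1)/(4 - 1) × (3.2 - 2)/(4 - 2) × (3.2 - 3)/(4 - 3) = 0.070400

P(3.2) = (-7)×L_0(3.2) + 23×L_1(3.2) + (-12)×L_2(3.2) + (-13)×L_3(3.2) + (-14)×L_4(3.2)
P(3.2) = -9.771200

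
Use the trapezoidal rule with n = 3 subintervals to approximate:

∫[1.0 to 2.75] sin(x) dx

f(x) = sin(x)
a = 1.0, b = 2.75, n = 3
h = (b - a)/n = 0.583333

Trapezoidal rule: (h/2)[f(x₀) + 2f(x₁) + 2f(x₂) + ... + f(xₙ)]

x_0 = 1.0000, f(x_0) = 0.841471, coefficient = 1
x_1 = 1.5833, f(x_1) = 0.999921, coefficient = 2
x_2 = 2.1667, f(x_2) = 0.827660, coefficient = 2
x_3 = 2.7500, f(x_3) = 0.381661, coefficient = 1

I ≈ (0.583333/2) × 4.878296 = 1.422836
Exact value: 1.464605
Error: 0.041768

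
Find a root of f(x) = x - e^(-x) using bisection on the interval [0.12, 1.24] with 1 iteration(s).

f(x) = x - e^(-x)
Initial interval: [0.12, 1.24]

Iteration 1:
  c_1 = (0.120000 + 1.240000)/2 = 0.680000
  f(c_1) = f(0.680000) = 0.173383
  f(a) × f(c) < 0, new interval: [0.120000, 0.680000]

After 1 iteration(s), the approximation is c_1 = 0.680000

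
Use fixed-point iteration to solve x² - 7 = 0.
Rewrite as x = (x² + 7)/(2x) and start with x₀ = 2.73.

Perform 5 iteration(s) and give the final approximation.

Equation: x² - 7 = 0
Fixed-point form: x = (x² + 7)/(2x)
x₀ = 2.73

x_1 = g(2.730000) = 2.647051
x_2 = g(2.647051) = 2.645752
x_3 = g(2.645752) = 2.645751
x_4 = g(2.645751) = 2.645751
x_5 = g(2.645751) = 2.645751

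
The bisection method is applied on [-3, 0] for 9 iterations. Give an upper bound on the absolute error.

Bisection error bound: |error| ≤ (b-a)/2^n
|error| ≤ (0 - (-3))/2^9 = 3/2^9
|error| ≤ 0.0058593750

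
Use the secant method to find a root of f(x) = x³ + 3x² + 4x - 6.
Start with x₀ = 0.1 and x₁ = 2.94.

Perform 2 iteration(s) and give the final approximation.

f(x) = x³ + 3x² + 4x - 6
x₀ = 0.1, x₁ = 2.94

Secant formula: x_{n+1} = x_n - f(x_n)(x_n - x_{n-1})/(f(x_n) - f(x_{n-1}))

Iteration 1:
  f(0.100000) = -5.569000
  f(2.940000) = 57.102984
  x_2 = 2.940000 - 57.102984×(2.940000 - 0.100000)/(57.102984 - (-5.569000))
       = 0.352361
Iteration 2:
  f(2.940000) = 57.102984
  f(0.352361) = -4.174333
  x_3 = 0.352361 - (-4.174333)×(0.352361 - 2.940000)/(-4.174333 - 57.102984)
       = 0.528636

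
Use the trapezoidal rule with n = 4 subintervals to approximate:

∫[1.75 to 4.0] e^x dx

f(x) = e^x
a = 1.75, b = 4.0, n = 4
h = (b - a)/n = 0.562500

Trapezoidal rule: (h/2)[f(x₀) + 2f(x₁) + 2f(x₂) + ... + f(xₙ)]

x_0 = 1.7500, f(x_0) = 5.754603, coefficient = 1
x_1 = 2.3125, f(x_1) = 10.099642, coefficient = 2
x_2 = 2.8750, f(x_2) = 17.725424, coefficient = 2
x_3 = 3.4375, f(x_3) = 31.109088, coefficient = 2
x_4 = 4.0000, f(x_4) = 54.598150, coefficient = 1

I ≈ (0.562500/2) × 178.221062 = 50.124674
Exact value: 48.843547
Error: 1.281126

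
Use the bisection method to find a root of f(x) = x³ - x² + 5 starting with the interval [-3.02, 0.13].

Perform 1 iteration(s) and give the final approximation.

f(x) = x³ - x² + 5
Initial interval: [-3.02, 0.13]

Iteration 1:
  c_1 = (-3.020000 + 0.130000)/2 = -1.445000
  f(c_1) = f(-1.445000) = -0.105221
  f(a) × f(c) ≥ 0, new interval: [-1.445000, 0.130000]

After 1 iteration(s), the approximation is c_1 = -1.445000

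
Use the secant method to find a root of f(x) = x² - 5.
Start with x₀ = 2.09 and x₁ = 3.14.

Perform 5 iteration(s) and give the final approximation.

f(x) = x² - 5
x₀ = 2.09, x₁ = 3.14

Secant formula: x_{n+1} = x_n - f(x_n)(x_n - x_{n-1})/(f(x_n) - f(x_{n-1}))

Iteration 1:
  f(2.090000) = -0.631900
  f(3.140000) = 4.859600
  x_2 = 3.140000 - 4.859600×(3.140000 - 2.090000)/(4.859600 - (-0.631900))
       = 2.210822
Iteration 2:
  f(3.140000) = 4.859600
  f(2.210822) = -0.112265
  x_3 = 2.210822 - (-0.112265)×(2.210822 - 3.140000)/(-0.112265 - 4.859600)
       = 2.231803
Iteration 3:
  f(2.210822) = -0.112265
  f(2.231803) = -0.019055
  x_4 = 2.231803 - (-0.019055)×(2.231803 - 2.210822)/(-0.019055 - (-0.112265))
       = 2.236092
Iteration 4:
  f(2.231803) = -0.019055
  f(2.236092) = 0.000108
  x_5 = 2.236092 - 0.000108×(2.236092 - 2.231803)/(0.000108 - (-0.019055))
       = 2.236068
Iteration 5:
  f(2.236092) = 0.000108
  f(2.236068) = 0.000000
  x_6 = 2.236068 - 0.000000×(2.236068 - 2.236092)/(0.000000 - 0.000108)
       = 2.236068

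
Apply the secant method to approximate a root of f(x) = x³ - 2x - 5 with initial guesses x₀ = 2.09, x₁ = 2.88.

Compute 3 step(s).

f(x) = x³ - 2x - 5
x₀ = 2.09, x₁ = 2.88

Secant formula: x_{n+1} = x_n - f(x_n)(x_n - x_{n-1})/(f(x_n) - f(x_{n-1}))

Iteration 1:
  f(2.090000) = -0.050671
  f(2.880000) = 13.127872
  x_2 = 2.880000 - 13.127872×(2.880000 - 2.090000)/(13.127872 - (-0.050671))
       = 2.093038
Iteration 2:
  f(2.880000) = 13.127872
  f(2.093038) = -0.016884
  x_3 = 2.093038 - (-0.016884)×(2.093038 - 2.880000)/(-0.016884 - 13.127872)
       = 2.094048
Iteration 3:
  f(2.093038) = -0.016884
  f(2.094048) = -0.005614
  x_4 = 2.094048 - (-0.005614)×(2.094048 - 2.093038)/(-0.005614 - (-0.016884))
       = 2.094552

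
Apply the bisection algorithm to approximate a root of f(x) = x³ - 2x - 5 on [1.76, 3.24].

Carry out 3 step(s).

f(x) = x³ - 2x - 5
Initial interval: [1.76, 3.24]

Iteration 1:
  c_1 = (1.760000 + 3.240000)/2 = 2.500000
  f(c_1) = f(2.500000) = 5.625000
  f(a) × f(c) < 0, new interval: [1.760000, 2.500000]
Iteration 2:
  c_2 = (1.760000 + 2.500000)/2 = 2.130000
  f(c_2) = f(2.130000) = 0.403597
  f(a) × f(c) < 0, new interval: [1.760000, 2.130000]
Iteration 3:
  c_3 = (1.760000 + 2.130000)/2 = 1.945000
  f(c_3) = f(1.945000) = -1.532016
  f(a) × f(c) ≥ 0, new interval: [1.945000, 2.130000]

After 3 iteration(s), the approximation is c_3 = 1.945000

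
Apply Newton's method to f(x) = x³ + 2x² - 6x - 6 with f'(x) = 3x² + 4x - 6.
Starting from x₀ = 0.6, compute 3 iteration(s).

f(x) = x³ + 2x² - 6x - 6
f'(x) = 3x² + 4x - 6
x₀ = 0.6

Newton-Raphson formula: x_{n+1} = x_n - f(x_n)/f'(x_n)

Iteration 1:
  f(0.600000) = -8.664000
  f'(0.600000) = -2.520000
  x_1 = 0.600000 - (-8.664000)/(-2.520000) = -2.838095
Iteration 2:
  f(-2.838095) = 4.277895
  f'(-2.838095) = 6.811973
  x_2 = -2.838095 - 4.277895/6.811973 = -3.466092
Iteration 3:
  f(-3.466092) = -2.816770
  f'(-3.466092) = 16.177008
  x_3 = -3.466092 - (-2.816770)/16.177008 = -3.291970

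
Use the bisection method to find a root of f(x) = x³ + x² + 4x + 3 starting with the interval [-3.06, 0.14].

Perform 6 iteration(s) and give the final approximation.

f(x) = x³ + x² + 4x + 3
Initial interval: [-3.06, 0.14]

Iteration 1:
  c_1 = (-3.060000 + 0.140000)/2 = -1.460000
  f(c_1) = f(-1.460000) = -3.820536
  f(a) × f(c) ≥ 0, new interval: [-1.460000, 0.140000]
Iteration 2:
  c_2 = (-1.460000 + 0.140000)/2 = -0.660000
  f(c_2) = f(-0.660000) = 0.508104
  f(a) × f(c) < 0, new interval: [-1.460000, -0.660000]
Iteration 3:
  c_3 = (-1.460000 + (-0.660000))/2 = -1.060000
  f(c_3) = f(-1.060000) = -1.307416
  f(a) × f(c) ≥ 0, new interval: [-1.060000, -0.660000]
Iteration 4:
  c_4 = (-1.060000 + (-0.660000))/2 = -0.860000
  f(c_4) = f(-0.860000) = -0.336456
  f(a) × f(c) ≥ 0, new interval: [-0.860000, -0.660000]
Iteration 5:
  c_5 = (-0.860000 + (-0.660000))/2 = -0.760000
  f(c_5) = f(-0.760000) = 0.098624
  f(a) × f(c) < 0, new interval: [-0.860000, -0.760000]
Iteration 6:
  c_6 = (-0.860000 + (-0.760000))/2 = -0.810000
  f(c_6) = f(-0.810000) = -0.115341
  f(a) × f(c) ≥ 0, new interval: [-0.810000, -0.760000]

After 6 iteration(s), the approximation is c_6 = -0.810000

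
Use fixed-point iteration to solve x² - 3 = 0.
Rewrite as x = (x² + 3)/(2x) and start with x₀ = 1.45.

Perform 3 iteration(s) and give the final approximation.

Equation: x² - 3 = 0
Fixed-point form: x = (x² + 3)/(2x)
x₀ = 1.45

x_1 = g(1.450000) = 1.759483
x_2 = g(1.759483) = 1.732265
x_3 = g(1.732265) = 1.732051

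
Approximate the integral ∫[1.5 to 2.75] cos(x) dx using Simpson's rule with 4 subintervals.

f(x) = cos(x)
a = 1.5, b = 2.75, n = 4
h = (b - a)/n = 0.312500

Simpson's rule: (h/3)[f(x₀) + 4f(x₁) + 2f(x₂) + ... + f(xₙ)]

x_0 = 1.5000, f(x_0) = 0.070737, coefficient = 1
x_1 = 1.8125, f(x_1) = -0.239357, coefficient = 4
x_2 = 2.1250, f(x_2) = -0.526266, coefficient = 2
x_3 = 2.4375, f(x_3) = -0.762199, coefficient = 4
x_4 = 2.7500, f(x_4) = -0.924302, coefficient = 1

I ≈ (0.312500/3) × -5.912323 = -0.615867
Exact value: -0.615834
Error: 0.000033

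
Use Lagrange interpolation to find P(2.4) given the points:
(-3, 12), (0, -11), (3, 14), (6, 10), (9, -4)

Lagrange interpolation formula:
P(x) = Σ yᵢ × Lᵢ(x)
where Lᵢ(x) = Π_{j≠i} (x - xⱼ)/(xᵢ - xⱼ)

L_0(2.4) = (2.4 - 0)/(-3 - 0) × (2.4 - 3)/(-3 - 3) × (2.4 - 6)/(-3 - 6) × (2.4 - 9)/(-3 - 9) = -0.017600
L_1(2.4) = (2.4 - (-3))/(0 - (-3)) × (2.4 - 3)/(0 - 3) × (2.4 - 6)/(0 - 6) × (2.4 - 9)/(0 - 9) = 0.158400
L_2(2.4) = (2.4 - (-3))/(3 - (-3)) × (2.4 - 0)/(3 - 0) × (2.4 - 6)/(3 - 6) × (2.4 - 9)/(3 - 9) = 0.950400
L_3(2.4) = (2.4 - (-3))/(6 - (-3)) × (2.4 - 0)/(6 - 0) × (2.4 - 3)/(6 - 3) × (2.4 - 9)/(6 - 9) = -0.105600
L_4(2.4) = (2.4 - (-3))/(9 - (-3)) × (2.4 - 0)/(9 - 0) × (2.4 - 3)/(9 - 3) × (2.4 - 6)/(9 - 6) = 0.014400

P(2.4) = 12×L_0(2.4) + (-11)×L_1(2.4) + 14×L_2(2.4) + 10×L_3(2.4) + (-4)×L_4(2.4)
P(2.4) = 10.238400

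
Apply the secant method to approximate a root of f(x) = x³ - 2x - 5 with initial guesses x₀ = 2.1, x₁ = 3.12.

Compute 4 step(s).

f(x) = x³ - 2x - 5
x₀ = 2.1, x₁ = 3.12

Secant formula: x_{n+1} = x_n - f(x_n)(x_n - x_{n-1})/(f(x_n) - f(x_{n-1}))

Iteration 1:
  f(2.100000) = 0.061000
  f(3.120000) = 19.131328
  x_2 = 3.120000 - 19.131328×(3.120000 - 2.100000)/(19.131328 - 0.061000)
       = 2.096737
Iteration 2:
  f(3.120000) = 19.131328
  f(2.096737) = 0.024427
  x_3 = 2.096737 - 0.024427×(2.096737 - 3.120000)/(0.024427 - 19.131328)
       = 2.095429
Iteration 3:
  f(2.096737) = 0.024427
  f(2.095429) = 0.009801
  x_4 = 2.095429 - 0.009801×(2.095429 - 2.096737)/(0.009801 - 0.024427)
       = 2.094553
Iteration 4:
  f(2.095429) = 0.009801
  f(2.094553) = 0.000012
  x_5 = 2.094553 - 0.000012×(2.094553 - 2.095429)/(0.000012 - 0.009801)
       = 2.094551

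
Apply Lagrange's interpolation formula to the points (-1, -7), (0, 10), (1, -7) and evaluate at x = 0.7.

Lagrange interpolation formula:
P(x) = Σ yᵢ × Lᵢ(x)
where Lᵢ(x) = Π_{j≠i} (x - xⱼ)/(xᵢ - xⱼ)

L_0(0.7) = (0.7 - 0)/(-1 - 0) × (0.7 - 1)/(-1 - 1) = -0.105000
L_1(0.7) = (0.7 - (-1))/(0 - (-1)) × (0.7 - 1)/(0 - 1) = 0.510000
L_2(0.7) = (0.7 - (-1))/(1 - (-1)) × (0.7 - 0)/(1 - 0) = 0.595000

P(0.7) = (-7)×L_0(0.7) + 10×L_1(0.7) + (-7)×L_2(0.7)
P(0.7) = 1.670000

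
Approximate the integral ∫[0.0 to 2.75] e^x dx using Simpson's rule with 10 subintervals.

f(x) = e^x
a = 0.0, b = 2.75, n = 10
h = (b - a)/n = 0.275000

Simpson's rule: (h/3)[f(x₀) + 4f(x₁) + 2f(x₂) + ... + f(xₙ)]

x_0 = 0.0000, f(x_0) = 1.000000, coefficient = 1
x_1 = 0.2750, f(x_1) = 1.316531, coefficient = 4
x_2 = 0.5500, f(x_2) = 1.733253, coefficient = 2
x_3 = 0.8250, f(x_3) = 2.281881, coefficient = 4
x_4 = 1.1000, f(x_4) = 3.004166, coefficient = 2
x_5 = 1.3750, f(x_5) = 3.955077, coefficient = 4
x_6 = 1.6500, f(x_6) = 5.206980, coefficient = 2
x_7 = 1.9250, f(x_7) = 6.855149, coefficient = 4
x_8 = 2.2000, f(x_8) = 9.025013, coefficient = 2
x_9 = 2.4750, f(x_9) = 11.881707, coefficient = 4
x_10 = 2.7500, f(x_10) = 15.642632, coefficient = 1

I ≈ (0.275000/3) × 159.742832 = 14.643093
Exact value: 14.642632
Error: 0.000461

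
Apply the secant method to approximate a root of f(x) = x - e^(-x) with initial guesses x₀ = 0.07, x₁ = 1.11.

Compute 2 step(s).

f(x) = x - e^(-x)
x₀ = 0.07, x₁ = 1.11

Secant formula: x_{n+1} = x_n - f(x_n)(x_n - x_{n-1})/(f(x_n) - f(x_{n-1}))

Iteration 1:
  f(0.070000) = -0.862394
  f(1.110000) = 0.780441
  x_2 = 1.110000 - 0.780441×(1.110000 - 0.070000)/(0.780441 - (-0.862394))
       = 0.615940
Iteration 2:
  f(1.110000) = 0.780441
  f(0.615940) = 0.075807
  x_3 = 0.615940 - 0.075807×(0.615940 - 1.110000)/(0.075807 - 0.780441)
       = 0.562787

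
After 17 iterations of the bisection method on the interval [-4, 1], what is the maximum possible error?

Bisection error bound: |error| ≤ (b-a)/2^n
|error| ≤ (1 - (-4))/2^17 = 5/2^17
|error| ≤ 0.0000381470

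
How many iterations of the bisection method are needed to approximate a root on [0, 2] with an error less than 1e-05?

We need (b-a)/2^n ≤ 1e-05
(2 - 0)/2^n ≤ 1e-05
2/2^n ≤ 1e-05
2^n ≥ 200000
n ≥ log₂(200000) = 17.61
n ≥ 18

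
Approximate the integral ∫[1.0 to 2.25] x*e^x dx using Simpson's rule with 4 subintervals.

f(x) = x*e^x
a = 1.0, b = 2.25, n = 4
h = (b - a)/n = 0.312500

Simpson's rule: (h/3)[f(x₀) + 4f(x₁) + 2f(x₂) + ... + f(xₙ)]

x_0 = 1.0000, f(x_0) = 2.718282, coefficient = 1
x_1 = 1.3125, f(x_1) = 4.876529, coefficient = 4
x_2 = 1.6250, f(x_2) = 8.252431, coefficient = 2
x_3 = 1.9375, f(x_3) = 13.448916, coefficient = 4
x_4 = 2.2500, f(x_4) = 21.347406, coefficient = 1

I ≈ (0.312500/3) × 113.872328 = 11.861701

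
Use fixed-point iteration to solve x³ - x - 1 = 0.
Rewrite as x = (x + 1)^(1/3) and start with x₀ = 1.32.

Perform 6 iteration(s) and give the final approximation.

Equation: x³ - x - 1 = 0
Fixed-point form: x = (x + 1)^(1/3)
x₀ = 1.32

x_1 = g(1.320000) = 1.323821
x_2 = g(1.323821) = 1.324548
x_3 = g(1.324548) = 1.324686
x_4 = g(1.324686) = 1.324712
x_5 = g(1.324712) = 1.324717
x_6 = g(1.324717) = 1.324718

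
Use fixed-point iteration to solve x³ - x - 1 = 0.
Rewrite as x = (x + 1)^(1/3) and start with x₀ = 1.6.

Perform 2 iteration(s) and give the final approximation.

Equation: x³ - x - 1 = 0
Fixed-point form: x = (x + 1)^(1/3)
x₀ = 1.6

x_1 = g(1.600000) = 1.375069
x_2 = g(1.375069) = 1.334214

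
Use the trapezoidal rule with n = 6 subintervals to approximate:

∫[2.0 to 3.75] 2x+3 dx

f(x) = 2x+3
a = 2.0, b = 3.75, n = 6
h = (b - a)/n = 0.291667

Trapezoidal rule: (h/2)[f(x₀) + 2f(x₁) + 2f(x₂) + ... + f(xₙ)]

x_0 = 2.0000, f(x_0) = 7.000000, coefficient = 1
x_1 = 2.2917, f(x_1) = 7.583333, coefficient = 2
x_2 = 2.5833, f(x_2) = 8.166667, coefficient = 2
x_3 = 2.8750, f(x_3) = 8.750000, coefficient = 2
x_4 = 3.1667, f(x_4) = 9.333333, coefficient = 2
x_5 = 3.4583, f(x_5) = 9.916667, coefficient = 2
x_6 = 3.7500, f(x_6) = 10.500000, coefficient = 1

I ≈ (0.291667/2) × 105.000000 = 15.312500
Exact value: 15.312500
Error: 0.000000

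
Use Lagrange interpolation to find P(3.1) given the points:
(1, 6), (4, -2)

Lagrange interpolation formula:
P(x) = Σ yᵢ × Lᵢ(x)
where Lᵢ(x) = Π_{j≠i} (x - xⱼ)/(xᵢ - xⱼ)

L_0(3.1) = (3.1 - 4)/(1 - 4) = 0.300000
L_1(3.1) = (3.1 - 1)/(4 - 1) = 0.700000

P(3.1) = 6×L_0(3.1) + (-2)×L_1(3.1)
P(3.1) = 0.400000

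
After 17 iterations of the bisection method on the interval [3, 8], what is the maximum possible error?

Bisection error bound: |error| ≤ (b-a)/2^n
|error| ≤ (8 - 3)/2^17 = 5/2^17
|error| ≤ 0.0000381470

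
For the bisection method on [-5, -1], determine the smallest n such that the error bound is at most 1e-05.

We need (b-a)/2^n ≤ 1e-05
(-1 - (-5))/2^n ≤ 1e-05
4/2^n ≤ 1e-05
2^n ≥ 400000
n ≥ log₂(400000) = 18.61
n ≥ 19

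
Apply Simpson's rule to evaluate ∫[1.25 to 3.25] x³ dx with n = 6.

f(x) = x³
a = 1.25, b = 3.25, n = 6
h = (b - a)/n = 0.333333

Simpson's rule: (h/3)[f(x₀) + 4f(x₁) + 2f(x₂) + ... + f(xₙ)]

x_0 = 1.2500, f(x_0) = 1.953125, coefficient = 1
x_1 = 1.5833, f(x_1) = 3.969329, coefficient = 4
x_2 = 1.9167, f(x_2) = 7.041088, coefficient = 2
x_3 = 2.2500, f(x_3) = 11.390625, coefficient = 4
x_4 = 2.5833, f(x_4) = 17.240162, coefficient = 2
x_5 = 2.9167, f(x_5) = 24.811921, coefficient = 4
x_6 = 3.2500, f(x_6) = 34.328125, coefficient = 1

I ≈ (0.333333/3) × 245.531250 = 27.281250
Exact value: 27.281250
Error: 0.000000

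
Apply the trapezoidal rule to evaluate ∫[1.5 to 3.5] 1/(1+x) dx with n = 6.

f(x) = 1/(1+x)
a = 1.5, b = 3.5, n = 6
h = (b - a)/n = 0.333333

Trapezoidal rule: (h/2)[f(x₀) + 2f(x₁) + 2f(x₂) + ... + f(xₙ)]

x_0 = 1.5000, f(x_0) = 0.400000, coefficient = 1
x_1 = 1.8333, f(x_1) = 0.352941, coefficient = 2
x_2 = 2.1667, f(x_2) = 0.315789, coefficient = 2
x_3 = 2.5000, f(x_3) = 0.285714, coefficient = 2
x_4 = 2.8333, f(x_4) = 0.260870, coefficient = 2
x_5 = 3.1667, f(x_5) = 0.240000, coefficient = 2
x_6 = 3.5000, f(x_6) = 0.222222, coefficient = 1

I ≈ (0.333333/2) × 3.532851 = 0.588809
Exact value: 0.587787
Error: 0.001022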